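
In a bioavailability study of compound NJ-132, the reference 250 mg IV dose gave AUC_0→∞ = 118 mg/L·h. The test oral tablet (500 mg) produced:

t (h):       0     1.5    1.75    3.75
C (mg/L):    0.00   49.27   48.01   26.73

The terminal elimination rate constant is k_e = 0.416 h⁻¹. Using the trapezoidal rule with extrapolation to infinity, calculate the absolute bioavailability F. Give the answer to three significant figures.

Trapezoidal AUC_0→3.75 (oral tablet):
  [0→1.5]: (0.00+49.27)/2 × 1.5 = 36.9525
  [1.5→1.75]: (49.27+48.01)/2 × 0.25 = 12.16
  [1.75→3.75]: (48.01+26.73)/2 × 2 = 74.74
  Sum = 123.8525 mg/L·h
Tail: C_last/k_e = 26.73/0.416 = 64.255
AUC_0→∞ (oral tablet) = 123.8525 + 64.255 = 188.1075 mg/L·h
F = (AUC_ev/D_ev)/(AUC_iv/D_iv) = (188.1075/500)/(118/250) = 0.376215/0.472 = 0.7971

F = 0.797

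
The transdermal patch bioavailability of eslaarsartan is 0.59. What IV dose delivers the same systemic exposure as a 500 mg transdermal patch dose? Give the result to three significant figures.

D_iv = 295 mg

Systemic exposure from an extravascular dose = F × D_ev, so the equivalent IV dose is F × D_ev.
D_iv = F × D_ev = 0.59 × 500 = 295 mg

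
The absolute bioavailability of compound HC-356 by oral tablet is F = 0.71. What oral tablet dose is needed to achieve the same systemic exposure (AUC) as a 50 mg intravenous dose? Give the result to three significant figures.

For equal systemic exposure: F × D_ev = D_iv
D_ev = D_iv / F = 50 / 0.71 = 70.4225 mg

D_oral = 70.4 mg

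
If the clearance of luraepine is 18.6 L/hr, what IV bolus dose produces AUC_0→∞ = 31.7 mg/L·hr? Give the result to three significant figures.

Dose_iv = CL × AUC_0→∞
     = 18.6 × 31.7 = 589.62 mg

Dose = 590 mg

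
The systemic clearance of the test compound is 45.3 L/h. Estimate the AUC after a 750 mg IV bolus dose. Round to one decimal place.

AUC = 16.6 mg/L·h

AUC_0→∞ = Dose_iv / CL
        = 750 / 45.3 = 16.5563 mg/L·h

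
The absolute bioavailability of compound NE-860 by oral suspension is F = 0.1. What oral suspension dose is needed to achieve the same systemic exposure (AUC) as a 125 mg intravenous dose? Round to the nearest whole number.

D_oral = 1250 mg

For equal systemic exposure: F × D_ev = D_iv
D_ev = D_iv / F = 125 / 0.1 = 1250 mg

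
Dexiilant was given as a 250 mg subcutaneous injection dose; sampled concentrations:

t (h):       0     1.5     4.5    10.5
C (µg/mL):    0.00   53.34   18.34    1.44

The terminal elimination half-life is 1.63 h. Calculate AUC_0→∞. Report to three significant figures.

AUC = 210 µg/mL·h

Trapezoidal AUC_0→10.5:
  [0→1.5]: (0.00+53.34)/2 × 1.5 = 40.005
  [1.5→4.5]: (53.34+18.34)/2 × 3 = 107.52
  [4.5→10.5]: (18.34+1.44)/2 × 6 = 59.34
  Sum = 206.865 µg/mL·h
k_e = ln2 / t½ = 0.693147 / 1.63 = 0.4252 h^-1
Extrapolated tail: C_last / k_e = 1.44 / 0.4252 = 3.387
AUC_0→∞ = 206.865 + 3.387 = 210.252 µg/mL·h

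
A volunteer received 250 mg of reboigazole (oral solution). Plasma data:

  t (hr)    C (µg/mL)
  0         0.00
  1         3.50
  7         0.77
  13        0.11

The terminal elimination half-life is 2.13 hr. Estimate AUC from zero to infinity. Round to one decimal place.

Trapezoidal AUC_0→13:
  [0→1]: (0.00+3.50)/2 × 1 = 1.75
  [1→7]: (3.50+0.77)/2 × 6 = 12.81
  [7→13]: (0.77+0.11)/2 × 6 = 2.64
  Sum = 17.2 µg/mL·hr
k_e = ln2 / t½ = 0.693147 / 2.13 = 0.3254 hr^-1
Extrapolated tail: C_last / k_e = 0.11 / 0.3254 = 0.338
AUC_0→∞ = 17.2 + 0.338 = 17.538 µg/mL·hr

AUC = 17.5 µg/mL·hr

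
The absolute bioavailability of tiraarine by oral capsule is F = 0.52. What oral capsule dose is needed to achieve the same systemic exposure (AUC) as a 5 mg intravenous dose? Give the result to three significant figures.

D_oral = 9.62 mg

For equal systemic exposure: F × D_ev = D_iv
D_ev = D_iv / F = 5 / 0.52 = 9.61538 mg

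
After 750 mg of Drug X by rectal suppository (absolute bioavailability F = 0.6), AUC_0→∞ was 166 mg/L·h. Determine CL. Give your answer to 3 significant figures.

CL = 2.71 L/h

CL = F × Dose / AUC_0→∞
   = 0.6 × 750 / 166 = 2.71084 L/h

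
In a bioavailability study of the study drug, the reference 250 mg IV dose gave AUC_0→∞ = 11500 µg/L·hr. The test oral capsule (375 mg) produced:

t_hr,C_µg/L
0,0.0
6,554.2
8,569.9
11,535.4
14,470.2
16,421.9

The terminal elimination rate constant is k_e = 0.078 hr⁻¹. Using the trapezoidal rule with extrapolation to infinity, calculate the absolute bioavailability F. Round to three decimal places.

Trapezoidal AUC_0→16 (oral capsule):
  [0→6]: (0.0+554.2)/2 × 6 = 1662.6
  [6→8]: (554.2+569.9)/2 × 2 = 1124.1
  [8→11]: (569.9+535.4)/2 × 3 = 1657.95
  [11→14]: (535.4+470.2)/2 × 3 = 1508.4
  [14→16]: (470.2+421.9)/2 × 2 = 892.1
  Sum = 6845.15 µg/L·hr
Tail: C_last/k_e = 421.9/0.078 = 5408.974
AUC_0→∞ (oral capsule) = 6845.15 + 5408.974 = 12254.124 µg/L·hr
F = (AUC_ev/D_ev)/(AUC_iv/D_iv) = (12254.124/375)/(11500/250) = 32.677664/46 = 0.7104

F = 0.710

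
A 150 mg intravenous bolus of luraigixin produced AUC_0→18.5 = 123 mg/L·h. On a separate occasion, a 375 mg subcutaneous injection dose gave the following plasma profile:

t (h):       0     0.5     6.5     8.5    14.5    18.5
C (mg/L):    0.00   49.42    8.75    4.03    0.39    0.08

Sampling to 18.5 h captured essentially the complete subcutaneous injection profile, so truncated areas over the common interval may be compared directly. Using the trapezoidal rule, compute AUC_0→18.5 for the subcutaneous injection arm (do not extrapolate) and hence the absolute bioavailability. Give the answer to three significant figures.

F = 0.695

Trapezoidal AUC_0→18.5 (subcutaneous injection):
  [0→0.5]: (0.00+49.42)/2 × 0.5 = 12.355
  [0.5→6.5]: (49.42+8.75)/2 × 6 = 174.51
  [6.5→8.5]: (8.75+4.03)/2 × 2 = 12.78
  [8.5→14.5]: (4.03+0.39)/2 × 6 = 13.26
  [14.5→18.5]: (0.39+0.08)/2 × 4 = 0.94
  Sum = 213.845 mg/L·h
F = (AUC_ev/D_ev)/(AUC_iv/D_iv) = (213.845/375)/(123/150) = 0.570253/0.82 = 0.6954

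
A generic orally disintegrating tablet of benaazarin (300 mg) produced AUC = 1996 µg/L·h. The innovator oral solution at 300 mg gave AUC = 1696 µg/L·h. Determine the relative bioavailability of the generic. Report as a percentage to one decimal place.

F_rel = 117.7%

F_rel = (AUC_test/D_test) / (AUC_ref/D_ref)
      = (1996/300) / (1696/300)
      = 6.65333 / 5.65333 = 1.1769 = 117.69%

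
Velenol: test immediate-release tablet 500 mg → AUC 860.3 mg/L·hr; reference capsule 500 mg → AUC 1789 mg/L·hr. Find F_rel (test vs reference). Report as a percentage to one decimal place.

F_rel = (AUC_test/D_test) / (AUC_ref/D_ref)
      = (860.3/500) / (1789/500)
      = 1.7206 / 3.578 = 0.4809 = 48.09%

F_rel = 48.1%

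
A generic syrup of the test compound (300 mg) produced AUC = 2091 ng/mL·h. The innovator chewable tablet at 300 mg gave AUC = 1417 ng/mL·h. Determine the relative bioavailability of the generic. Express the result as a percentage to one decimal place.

F_rel = 147.6%

F_rel = (AUC_test/D_test) / (AUC_ref/D_ref)
      = (2091/300) / (1417/300)
      = 6.97 / 4.72333 = 1.4757 = 147.57%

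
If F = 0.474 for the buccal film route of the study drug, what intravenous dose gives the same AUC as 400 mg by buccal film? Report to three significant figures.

Systemic exposure from an extravascular dose = F × D_ev, so the equivalent IV dose is F × D_ev.
D_iv = F × D_ev = 0.474 × 400 = 189.6 mg

D_iv = 190 mg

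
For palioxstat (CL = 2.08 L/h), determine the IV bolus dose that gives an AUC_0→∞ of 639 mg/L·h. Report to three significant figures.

Dose = 1330 mg

Dose_iv = CL × AUC_0→∞
     = 2.08 × 639 = 1329.12 mg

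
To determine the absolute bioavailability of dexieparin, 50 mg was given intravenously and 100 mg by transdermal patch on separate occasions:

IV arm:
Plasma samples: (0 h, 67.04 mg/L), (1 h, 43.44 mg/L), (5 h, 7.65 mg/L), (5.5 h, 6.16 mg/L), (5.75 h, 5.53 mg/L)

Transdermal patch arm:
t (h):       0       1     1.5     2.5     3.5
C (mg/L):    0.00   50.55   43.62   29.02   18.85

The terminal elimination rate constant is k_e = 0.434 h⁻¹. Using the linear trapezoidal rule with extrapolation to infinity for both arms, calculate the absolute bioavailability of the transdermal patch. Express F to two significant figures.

Trapezoidal AUC_0→5.75 (IV):
  [0→1]: (67.04+43.44)/2 × 1 = 55.24
  [1→5]: (43.44+7.65)/2 × 4 = 102.18
  [5→5.5]: (7.65+6.16)/2 × 0.5 = 3.4525
  [5.5→5.75]: (6.16+5.53)/2 × 0.25 = 1.46125
  Sum = 162.33375 mg/L·h
IV tail: 5.53/0.434 = 12.742; AUC_iv,0→∞ = 162.33375 + 12.742 = 175.07575 mg/L·h
Trapezoidal AUC_0→3.5 (transdermal patch):
  [0→1]: (0.00+50.55)/2 × 1 = 25.275
  [1→1.5]: (50.55+43.62)/2 × 0.5 = 23.5425
  [1.5→2.5]: (43.62+29.02)/2 × 1 = 36.32
  [2.5→3.5]: (29.02+18.85)/2 × 1 = 23.935
  Sum = 109.0725 mg/L·h
transdermal patch tail: 18.85/0.434 = 43.433; AUC_ev,0→∞ = 109.0725 + 43.433 = 152.5055 mg/L·h
F = (AUC_ev/D_ev)/(AUC_iv/D_iv) = (152.5055/100)/(175.07575/50) = 1.525055/3.501515 = 0.4355

F = 0.44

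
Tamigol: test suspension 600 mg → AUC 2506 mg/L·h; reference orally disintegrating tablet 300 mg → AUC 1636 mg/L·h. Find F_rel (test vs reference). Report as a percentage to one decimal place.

F_rel = 76.6%

F_rel = (AUC_test/D_test) / (AUC_ref/D_ref)
      = (2506/600) / (1636/300)
      = 4.17667 / 5.45333 = 0.7659 = 76.59%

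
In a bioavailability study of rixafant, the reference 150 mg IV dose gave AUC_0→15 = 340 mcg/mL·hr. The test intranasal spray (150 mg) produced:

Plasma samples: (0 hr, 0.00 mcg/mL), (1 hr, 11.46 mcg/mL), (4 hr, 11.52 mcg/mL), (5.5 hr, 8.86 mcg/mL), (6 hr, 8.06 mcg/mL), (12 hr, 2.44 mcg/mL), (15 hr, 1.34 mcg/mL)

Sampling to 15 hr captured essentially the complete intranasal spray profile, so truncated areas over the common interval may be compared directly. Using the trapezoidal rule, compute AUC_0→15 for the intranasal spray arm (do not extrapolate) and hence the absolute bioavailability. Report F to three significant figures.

Trapezoidal AUC_0→15 (intranasal spray):
  [0→1]: (0.00+11.46)/2 × 1 = 5.73
  [1→4]: (11.46+11.52)/2 × 3 = 34.47
  [4→5.5]: (11.52+8.86)/2 × 1.5 = 15.285
  [5.5→6]: (8.86+8.06)/2 × 0.5 = 4.23
  [6→12]: (8.06+2.44)/2 × 6 = 31.5
  [12→15]: (2.44+1.34)/2 × 3 = 5.67
  Sum = 96.885 mcg/mL·hr
F = (AUC_ev/D_ev)/(AUC_iv/D_iv) = (96.885/150)/(340/150) = 0.6459/2.26667 = 0.2850

F = 0.285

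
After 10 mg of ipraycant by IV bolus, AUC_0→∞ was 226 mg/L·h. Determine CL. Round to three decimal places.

CL = Dose_iv / AUC_0→∞
   = 10 / 226 = 0.0442478 L/h

CL = 0.044 L/h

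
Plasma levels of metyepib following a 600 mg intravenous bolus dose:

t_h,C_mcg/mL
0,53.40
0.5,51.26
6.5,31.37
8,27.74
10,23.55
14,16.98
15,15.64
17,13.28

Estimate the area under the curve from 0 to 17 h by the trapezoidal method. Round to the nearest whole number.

AUC = 496 mcg/mL·h

Trapezoidal AUC_0→17:
  [0→0.5]: (53.40+51.26)/2 × 0.5 = 26.165
  [0.5→6.5]: (51.26+31.37)/2 × 6 = 247.89
  [6.5→8]: (31.37+27.74)/2 × 1.5 = 44.3325
  [8→10]: (27.74+23.55)/2 × 2 = 51.29
  [10→14]: (23.55+16.98)/2 × 4 = 81.06
  [14→15]: (16.98+15.64)/2 × 1 = 16.31
  [15→17]: (15.64+13.28)/2 × 2 = 28.92
  Sum = 495.9675 mcg/mL·h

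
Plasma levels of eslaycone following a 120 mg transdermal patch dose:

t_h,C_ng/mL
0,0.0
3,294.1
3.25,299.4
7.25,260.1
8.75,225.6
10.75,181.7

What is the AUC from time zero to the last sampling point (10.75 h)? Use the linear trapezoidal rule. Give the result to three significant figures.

AUC = 2410 ng/mL·h

Trapezoidal AUC_0→10.75:
  [0→3]: (0.0+294.1)/2 × 3 = 441.15
  [3→3.25]: (294.1+299.4)/2 × 0.25 = 74.1875
  [3.25→7.25]: (299.4+260.1)/2 × 4 = 1119.0
  [7.25→8.75]: (260.1+225.6)/2 × 1.5 = 364.275
  [8.75→10.75]: (225.6+181.7)/2 × 2 = 407.3
  Sum = 2405.9125 ng/mL·h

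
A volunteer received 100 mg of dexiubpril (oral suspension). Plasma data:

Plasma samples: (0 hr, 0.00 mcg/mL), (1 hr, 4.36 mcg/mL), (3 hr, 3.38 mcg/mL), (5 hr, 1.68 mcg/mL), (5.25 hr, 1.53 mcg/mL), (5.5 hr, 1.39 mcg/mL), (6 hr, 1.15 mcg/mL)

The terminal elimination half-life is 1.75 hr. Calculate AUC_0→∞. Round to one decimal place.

Trapezoidal AUC_0→6:
  [0→1]: (0.00+4.36)/2 × 1 = 2.18
  [1→3]: (4.36+3.38)/2 × 2 = 7.74
  [3→5]: (3.38+1.68)/2 × 2 = 5.06
  [5→5.25]: (1.68+1.53)/2 × 0.25 = 0.40125
  [5.25→5.5]: (1.53+1.39)/2 × 0.25 = 0.365
  [5.5→6]: (1.39+1.15)/2 × 0.5 = 0.635
  Sum = 16.38125 mcg/mL·hr
k_e = ln2 / t½ = 0.693147 / 1.75 = 0.3961 hr^-1
Extrapolated tail: C_last / k_e = 1.15 / 0.3961 = 2.903
AUC_0→∞ = 16.38125 + 2.903 = 19.28425 mcg/mL·hr

AUC = 19.3 mcg/mL·hr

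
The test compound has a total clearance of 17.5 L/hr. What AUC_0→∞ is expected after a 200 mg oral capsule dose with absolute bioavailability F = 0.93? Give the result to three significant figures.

AUC_0→∞ = F × Dose / CL
        = 0.93 × 200 / 17.5 = 10.6286 mg/L·hr

AUC = 10.6 mg/L·hr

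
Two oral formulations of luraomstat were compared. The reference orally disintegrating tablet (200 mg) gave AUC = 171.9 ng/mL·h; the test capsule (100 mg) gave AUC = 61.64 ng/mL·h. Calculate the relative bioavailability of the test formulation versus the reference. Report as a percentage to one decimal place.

F_rel = 71.7%

F_rel = (AUC_test/D_test) / (AUC_ref/D_ref)
      = (61.64/100) / (171.9/200)
      = 0.6164 / 0.8595 = 0.7172 = 71.72%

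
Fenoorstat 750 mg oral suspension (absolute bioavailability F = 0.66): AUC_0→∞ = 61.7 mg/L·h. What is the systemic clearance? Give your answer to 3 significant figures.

CL = F × Dose / AUC_0→∞
   = 0.66 × 750 / 61.7 = 8.02269 L/h

CL = 8.02 L/h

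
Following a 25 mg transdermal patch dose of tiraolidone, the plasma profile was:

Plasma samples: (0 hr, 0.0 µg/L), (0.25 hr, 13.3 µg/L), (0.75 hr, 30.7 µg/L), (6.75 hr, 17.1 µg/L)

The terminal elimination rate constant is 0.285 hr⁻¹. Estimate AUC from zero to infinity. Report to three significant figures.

Trapezoidal AUC_0→6.75:
  [0→0.25]: (0.0+13.3)/2 × 0.25 = 1.6625
  [0.25→0.75]: (13.3+30.7)/2 × 0.5 = 11.0
  [0.75→6.75]: (30.7+17.1)/2 × 6 = 143.4
  Sum = 156.0625 µg/L·hr
Extrapolated tail: C_last / k_e = 17.1 / 0.285 = 60.000
AUC_0→∞ = 156.0625 + 60.000 = 216.0625 µg/L·hr

AUC = 216 µg/L·hr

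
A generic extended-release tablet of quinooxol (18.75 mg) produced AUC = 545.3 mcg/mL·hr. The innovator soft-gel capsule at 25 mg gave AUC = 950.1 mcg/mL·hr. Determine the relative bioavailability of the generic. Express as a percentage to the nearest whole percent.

F_rel = (AUC_test/D_test) / (AUC_ref/D_ref)
      = (545.3/18.75) / (950.1/25)
      = 29.0827 / 38.004 = 0.7653 = 76.53%

F_rel = 77%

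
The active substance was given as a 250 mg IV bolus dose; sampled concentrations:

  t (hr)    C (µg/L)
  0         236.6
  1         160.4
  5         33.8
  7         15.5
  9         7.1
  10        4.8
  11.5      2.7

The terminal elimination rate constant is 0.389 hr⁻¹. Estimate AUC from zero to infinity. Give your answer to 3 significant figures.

AUC = 677 µg/L·hr

Trapezoidal AUC_0→11.5:
  [0→1]: (236.6+160.4)/2 × 1 = 198.5
  [1→5]: (160.4+33.8)/2 × 4 = 388.4
  [5→7]: (33.8+15.5)/2 × 2 = 49.3
  [7→9]: (15.5+7.1)/2 × 2 = 22.6
  [9→10]: (7.1+4.8)/2 × 1 = 5.95
  [10→11.5]: (4.8+2.7)/2 × 1.5 = 5.625
  Sum = 670.375 µg/L·hr
Extrapolated tail: C_last / k_e = 2.7 / 0.389 = 6.941
AUC_0→∞ = 670.375 + 6.941 = 677.316 µg/L·hr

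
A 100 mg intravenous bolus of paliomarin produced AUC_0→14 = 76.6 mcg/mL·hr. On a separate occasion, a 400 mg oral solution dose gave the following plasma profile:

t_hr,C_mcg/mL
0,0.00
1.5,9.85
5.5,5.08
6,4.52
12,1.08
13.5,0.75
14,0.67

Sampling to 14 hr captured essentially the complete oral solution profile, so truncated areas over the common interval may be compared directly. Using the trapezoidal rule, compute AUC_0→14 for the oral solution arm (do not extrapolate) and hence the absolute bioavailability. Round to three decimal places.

F = 0.190

Trapezoidal AUC_0→14 (oral solution):
  [0→1.5]: (0.00+9.85)/2 × 1.5 = 7.3875
  [1.5→5.5]: (9.85+5.08)/2 × 4 = 29.86
  [5.5→6]: (5.08+4.52)/2 × 0.5 = 2.4
  [6→12]: (4.52+1.08)/2 × 6 = 16.8
  [12→13.5]: (1.08+0.75)/2 × 1.5 = 1.3725
  [13.5→14]: (0.75+0.67)/2 × 0.5 = 0.355
  Sum = 58.175 mcg/mL·hr
F = (AUC_ev/D_ev)/(AUC_iv/D_iv) = (58.175/400)/(76.6/100) = 0.1454375/0.766 = 0.1899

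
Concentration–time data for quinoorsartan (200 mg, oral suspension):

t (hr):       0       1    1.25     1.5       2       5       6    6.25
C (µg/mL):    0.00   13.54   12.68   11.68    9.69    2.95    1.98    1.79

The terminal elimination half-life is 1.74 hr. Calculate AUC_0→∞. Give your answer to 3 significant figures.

Trapezoidal AUC_0→6.25:
  [0→1]: (0.00+13.54)/2 × 1 = 6.77
  [1→1.25]: (13.54+12.68)/2 × 0.25 = 3.2775
  [1.25→1.5]: (12.68+11.68)/2 × 0.25 = 3.045
  [1.5→2]: (11.68+9.69)/2 × 0.5 = 5.3425
  [2→5]: (9.69+2.95)/2 × 3 = 18.96
  [5→6]: (2.95+1.98)/2 × 1 = 2.465
  [6→6.25]: (1.98+1.79)/2 × 0.25 = 0.47125
  Sum = 40.33125 µg/mL·hr
k_e = ln2 / t½ = 0.693147 / 1.74 = 0.3984 hr^-1
Extrapolated tail: C_last / k_e = 1.79 / 0.3984 = 4.493
AUC_0→∞ = 40.33125 + 4.493 = 44.82425 µg/mL·hr

AUC = 44.8 µg/mL·hr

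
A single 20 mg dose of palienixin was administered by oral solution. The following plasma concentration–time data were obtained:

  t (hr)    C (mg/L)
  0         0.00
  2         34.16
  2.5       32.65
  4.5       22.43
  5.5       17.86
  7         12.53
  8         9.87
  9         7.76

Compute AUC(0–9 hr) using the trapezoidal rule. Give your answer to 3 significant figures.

AUC = 169 mg/L·hr

Trapezoidal AUC_0→9:
  [0→2]: (0.00+34.16)/2 × 2 = 34.16
  [2→2.5]: (34.16+32.65)/2 × 0.5 = 16.7025
  [2.5→4.5]: (32.65+22.43)/2 × 2 = 55.08
  [4.5→5.5]: (22.43+17.86)/2 × 1 = 20.145
  [5.5→7]: (17.86+12.53)/2 × 1.5 = 22.7925
  [7→8]: (12.53+9.87)/2 × 1 = 11.2
  [8→9]: (9.87+7.76)/2 × 1 = 8.815
  Sum = 168.895 mg/L·hr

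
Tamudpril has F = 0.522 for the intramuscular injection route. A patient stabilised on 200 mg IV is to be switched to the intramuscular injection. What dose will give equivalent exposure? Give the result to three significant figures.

For equal systemic exposure: F × D_ev = D_iv
D_ev = D_iv / F = 200 / 0.522 = 383.142 mg

D_intramuscular = 383 mg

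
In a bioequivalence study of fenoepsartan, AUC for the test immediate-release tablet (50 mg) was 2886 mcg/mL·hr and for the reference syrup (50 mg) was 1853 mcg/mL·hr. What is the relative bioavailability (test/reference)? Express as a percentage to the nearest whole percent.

F_rel = 156%

F_rel = (AUC_test/D_test) / (AUC_ref/D_ref)
      = (2886/50) / (1853/50)
      = 57.72 / 37.06 = 1.5575 = 155.75%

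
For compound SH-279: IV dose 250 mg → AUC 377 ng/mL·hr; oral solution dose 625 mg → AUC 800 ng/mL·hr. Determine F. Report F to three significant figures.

F = (AUC_ev / D_ev) / (AUC_iv / D_iv)
  = (800/625) / (377/250)
  = 1.28 / 1.508 = 0.8488

F = 0.849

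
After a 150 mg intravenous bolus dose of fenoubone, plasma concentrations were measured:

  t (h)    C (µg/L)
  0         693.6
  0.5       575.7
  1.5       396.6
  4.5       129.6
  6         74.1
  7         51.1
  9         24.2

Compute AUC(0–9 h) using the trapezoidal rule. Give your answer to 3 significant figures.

Trapezoidal AUC_0→9:
  [0→0.5]: (693.6+575.7)/2 × 0.5 = 317.325
  [0.5→1.5]: (575.7+396.6)/2 × 1 = 486.15
  [1.5→4.5]: (396.6+129.6)/2 × 3 = 789.3
  [4.5→6]: (129.6+74.1)/2 × 1.5 = 152.775
  [6→7]: (74.1+51.1)/2 × 1 = 62.6
  [7→9]: (51.1+24.2)/2 × 2 = 75.3
  Sum = 1883.45 µg/L·h

AUC = 1880 µg/L·h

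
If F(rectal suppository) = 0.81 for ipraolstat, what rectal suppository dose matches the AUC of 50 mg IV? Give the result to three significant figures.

D_rectal = 61.7 mg

For equal systemic exposure: F × D_ev = D_iv
D_ev = D_iv / F = 50 / 0.81 = 61.7284 mg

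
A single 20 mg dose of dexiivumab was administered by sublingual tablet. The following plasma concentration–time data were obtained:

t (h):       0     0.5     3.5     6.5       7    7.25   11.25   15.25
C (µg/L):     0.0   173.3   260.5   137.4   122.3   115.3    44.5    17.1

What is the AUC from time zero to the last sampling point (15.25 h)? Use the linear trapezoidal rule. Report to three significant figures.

AUC = 1830 µg/L·h

Trapezoidal AUC_0→15.25:
  [0→0.5]: (0.0+173.3)/2 × 0.5 = 43.325
  [0.5→3.5]: (173.3+260.5)/2 × 3 = 650.7
  [3.5→6.5]: (260.5+137.4)/2 × 3 = 596.85
  [6.5→7]: (137.4+122.3)/2 × 0.5 = 64.925
  [7→7.25]: (122.3+115.3)/2 × 0.25 = 29.7
  [7.25→11.25]: (115.3+44.5)/2 × 4 = 319.6
  [11.25→15.25]: (44.5+17.1)/2 × 4 = 123.2
  Sum = 1828.3 µg/L·h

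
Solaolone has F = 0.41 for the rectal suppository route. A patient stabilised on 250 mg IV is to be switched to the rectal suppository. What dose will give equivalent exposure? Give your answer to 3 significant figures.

For equal systemic exposure: F × D_ev = D_iv
D_ev = D_iv / F = 250 / 0.41 = 609.756 mg

D_rectal = 610 mg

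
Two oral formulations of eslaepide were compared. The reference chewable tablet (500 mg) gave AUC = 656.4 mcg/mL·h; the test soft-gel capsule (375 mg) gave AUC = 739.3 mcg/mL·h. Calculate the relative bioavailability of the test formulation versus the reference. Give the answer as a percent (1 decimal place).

F_rel = (AUC_test/D_test) / (AUC_ref/D_ref)
      = (739.3/375) / (656.4/500)
      = 1.97147 / 1.3128 = 1.5017 = 150.17%

F_rel = 150.2%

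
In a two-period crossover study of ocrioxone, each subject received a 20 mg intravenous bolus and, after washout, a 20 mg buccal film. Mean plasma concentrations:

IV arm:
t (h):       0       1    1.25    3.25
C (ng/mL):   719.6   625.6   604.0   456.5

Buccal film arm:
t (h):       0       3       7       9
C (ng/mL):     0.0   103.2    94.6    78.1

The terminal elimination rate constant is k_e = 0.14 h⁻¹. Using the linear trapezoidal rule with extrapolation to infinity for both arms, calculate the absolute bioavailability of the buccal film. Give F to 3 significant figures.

F = 0.249

Trapezoidal AUC_0→3.25 (IV):
  [0→1]: (719.6+625.6)/2 × 1 = 672.6
  [1→1.25]: (625.6+604.0)/2 × 0.25 = 153.7
  [1.25→3.25]: (604.0+456.5)/2 × 2 = 1060.5
  Sum = 1886.8 ng/mL·h
IV tail: 456.5/0.14 = 3260.714; AUC_iv,0→∞ = 1886.8 + 3260.714 = 5147.514 ng/mL·h
Trapezoidal AUC_0→9 (buccal film):
  [0→3]: (0.0+103.2)/2 × 3 = 154.8
  [3→7]: (103.2+94.6)/2 × 4 = 395.6
  [7→9]: (94.6+78.1)/2 × 2 = 172.7
  Sum = 723.1 ng/mL·h
buccal film tail: 78.1/0.14 = 557.857; AUC_ev,0→∞ = 723.1 + 557.857 = 1280.957 ng/mL·h
F = (AUC_ev/D_ev)/(AUC_iv/D_iv) = (1280.957/20)/(5147.514/20) = 64.04785/257.3757 = 0.2488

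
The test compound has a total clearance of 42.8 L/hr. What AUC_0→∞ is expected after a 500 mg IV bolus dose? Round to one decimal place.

AUC = 11.7 mg/L·hr

AUC_0→∞ = Dose_iv / CL
        = 500 / 42.8 = 11.6822 mg/L·hr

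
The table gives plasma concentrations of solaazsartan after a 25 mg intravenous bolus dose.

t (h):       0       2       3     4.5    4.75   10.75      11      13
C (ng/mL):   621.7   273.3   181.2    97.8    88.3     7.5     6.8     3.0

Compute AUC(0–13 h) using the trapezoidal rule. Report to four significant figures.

AUC = 1654 ng/mL·h

Trapezoidal AUC_0→13:
  [0→2]: (621.7+273.3)/2 × 2 = 895.0
  [2→3]: (273.3+181.2)/2 × 1 = 227.25
  [3→4.5]: (181.2+97.8)/2 × 1.5 = 209.25
  [4.5→4.75]: (97.8+88.3)/2 × 0.25 = 23.2625
  [4.75→10.75]: (88.3+7.5)/2 × 6 = 287.4
  [10.75→11]: (7.5+6.8)/2 × 0.25 = 1.7875
  [11→13]: (6.8+3.0)/2 × 2 = 9.8
  Sum = 1653.75 ng/mL·h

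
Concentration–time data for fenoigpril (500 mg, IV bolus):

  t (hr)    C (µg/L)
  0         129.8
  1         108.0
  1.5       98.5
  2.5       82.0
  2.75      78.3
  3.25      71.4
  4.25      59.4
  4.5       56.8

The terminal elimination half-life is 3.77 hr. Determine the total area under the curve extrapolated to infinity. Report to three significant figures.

AUC = 707 µg/L·hr

Trapezoidal AUC_0→4.5:
  [0→1]: (129.8+108.0)/2 × 1 = 118.9
  [1→1.5]: (108.0+98.5)/2 × 0.5 = 51.625
  [1.5→2.5]: (98.5+82.0)/2 × 1 = 90.25
  [2.5→2.75]: (82.0+78.3)/2 × 0.25 = 20.0375
  [2.75→3.25]: (78.3+71.4)/2 × 0.5 = 37.425
  [3.25→4.25]: (71.4+59.4)/2 × 1 = 65.4
  [4.25→4.5]: (59.4+56.8)/2 × 0.25 = 14.525
  Sum = 398.1625 µg/L·hr
k_e = ln2 / t½ = 0.693147 / 3.77 = 0.1839 hr^-1
Extrapolated tail: C_last / k_e = 56.8 / 0.1839 = 308.864
AUC_0→∞ = 398.1625 + 308.864 = 707.0265 µg/L·hr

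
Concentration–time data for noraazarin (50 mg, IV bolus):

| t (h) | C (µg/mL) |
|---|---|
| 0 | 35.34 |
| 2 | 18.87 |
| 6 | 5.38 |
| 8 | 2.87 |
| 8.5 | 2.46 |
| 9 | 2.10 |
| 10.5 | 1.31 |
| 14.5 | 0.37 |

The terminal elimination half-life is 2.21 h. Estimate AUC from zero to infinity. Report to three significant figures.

Trapezoidal AUC_0→14.5:
  [0→2]: (35.34+18.87)/2 × 2 = 54.21
  [2→6]: (18.87+5.38)/2 × 4 = 48.5
  [6→8]: (5.38+2.87)/2 × 2 = 8.25
  [8→8.5]: (2.87+2.46)/2 × 0.5 = 1.3325
  [8.5→9]: (2.46+2.10)/2 × 0.5 = 1.14
  [9→10.5]: (2.10+1.31)/2 × 1.5 = 2.5575
  [10.5→14.5]: (1.31+0.37)/2 × 4 = 3.36
  Sum = 119.35 µg/mL·h
k_e = ln2 / t½ = 0.693147 / 2.21 = 0.3136 h^-1
Extrapolated tail: C_last / k_e = 0.37 / 0.3136 = 1.180
AUC_0→∞ = 119.35 + 1.180 = 120.53 µg/mL·h

AUC = 121 µg/mL·h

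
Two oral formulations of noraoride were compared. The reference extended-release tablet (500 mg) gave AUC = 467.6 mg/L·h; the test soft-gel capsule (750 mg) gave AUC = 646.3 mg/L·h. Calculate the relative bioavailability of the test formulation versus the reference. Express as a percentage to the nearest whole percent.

F_rel = 92%

F_rel = (AUC_test/D_test) / (AUC_ref/D_ref)
      = (646.3/750) / (467.6/500)
      = 0.861733 / 0.9352 = 0.9214 = 92.14%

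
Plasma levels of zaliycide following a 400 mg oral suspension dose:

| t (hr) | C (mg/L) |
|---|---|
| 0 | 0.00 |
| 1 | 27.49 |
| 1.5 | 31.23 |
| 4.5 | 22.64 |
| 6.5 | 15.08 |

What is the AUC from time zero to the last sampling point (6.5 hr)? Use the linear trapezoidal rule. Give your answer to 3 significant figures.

AUC = 147 mg/L·hr

Trapezoidal AUC_0→6.5:
  [0→1]: (0.00+27.49)/2 × 1 = 13.745
  [1→1.5]: (27.49+31.23)/2 × 0.5 = 14.68
  [1.5→4.5]: (31.23+22.64)/2 × 3 = 80.805
  [4.5→6.5]: (22.64+15.08)/2 × 2 = 37.72
  Sum = 146.95 mg/L·hr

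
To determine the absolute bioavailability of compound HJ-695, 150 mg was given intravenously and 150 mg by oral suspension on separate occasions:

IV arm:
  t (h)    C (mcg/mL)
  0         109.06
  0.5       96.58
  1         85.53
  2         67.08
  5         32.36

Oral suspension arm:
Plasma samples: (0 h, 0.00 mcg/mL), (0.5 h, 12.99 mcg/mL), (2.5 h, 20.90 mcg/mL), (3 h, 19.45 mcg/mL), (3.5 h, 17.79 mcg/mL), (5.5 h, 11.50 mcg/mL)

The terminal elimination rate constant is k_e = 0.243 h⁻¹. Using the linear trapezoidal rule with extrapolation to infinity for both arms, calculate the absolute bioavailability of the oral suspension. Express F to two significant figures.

Trapezoidal AUC_0→5 (IV):
  [0→0.5]: (109.06+96.58)/2 × 0.5 = 51.41
  [0.5→1]: (96.58+85.53)/2 × 0.5 = 45.5275
  [1→2]: (85.53+67.08)/2 × 1 = 76.305
  [2→5]: (67.08+32.36)/2 × 3 = 149.16
  Sum = 322.4025 mcg/mL·h
IV tail: 32.36/0.243 = 133.169; AUC_iv,0→∞ = 322.4025 + 133.169 = 455.5715 mcg/mL·h
Trapezoidal AUC_0→5.5 (oral suspension):
  [0→0.5]: (0.00+12.99)/2 × 0.5 = 3.2475
  [0.5→2.5]: (12.99+20.90)/2 × 2 = 33.89
  [2.5→3]: (20.90+19.45)/2 × 0.5 = 10.0875
  [3→3.5]: (19.45+17.79)/2 × 0.5 = 9.31
  [3.5→5.5]: (17.79+11.50)/2 × 2 = 29.29
  Sum = 85.825 mcg/mL·h
oral suspension tail: 11.50/0.243 = 47.325; AUC_ev,0→∞ = 85.825 + 47.325 = 133.15 mcg/mL·h
F = (AUC_ev/D_ev)/(AUC_iv/D_iv) = (133.15/150)/(455.5715/150) = 0.887667/3.03714 = 0.2923

F = 0.29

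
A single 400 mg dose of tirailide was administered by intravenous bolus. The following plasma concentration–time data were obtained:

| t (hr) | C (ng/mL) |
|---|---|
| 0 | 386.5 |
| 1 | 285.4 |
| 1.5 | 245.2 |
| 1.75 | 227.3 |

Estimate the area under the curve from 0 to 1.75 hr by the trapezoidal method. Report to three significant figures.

AUC = 528 ng/mL·hr

Trapezoidal AUC_0→1.75:
  [0→1]: (386.5+285.4)/2 × 1 = 335.95
  [1→1.5]: (285.4+245.2)/2 × 0.5 = 132.65
  [1.5→1.75]: (245.2+227.3)/2 × 0.25 = 59.0625
  Sum = 527.6625 ng/mL·hr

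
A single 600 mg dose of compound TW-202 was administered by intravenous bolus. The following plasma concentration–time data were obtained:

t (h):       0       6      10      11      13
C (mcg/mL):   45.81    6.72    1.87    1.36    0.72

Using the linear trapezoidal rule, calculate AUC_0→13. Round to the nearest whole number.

Trapezoidal AUC_0→13:
  [0→6]: (45.81+6.72)/2 × 6 = 157.59
  [6→10]: (6.72+1.87)/2 × 4 = 17.18
  [10→11]: (1.87+1.36)/2 × 1 = 1.615
  [11→13]: (1.36+0.72)/2 × 2 = 2.08
  Sum = 178.465 mcg/mL·h

AUC = 178 mcg/mL·h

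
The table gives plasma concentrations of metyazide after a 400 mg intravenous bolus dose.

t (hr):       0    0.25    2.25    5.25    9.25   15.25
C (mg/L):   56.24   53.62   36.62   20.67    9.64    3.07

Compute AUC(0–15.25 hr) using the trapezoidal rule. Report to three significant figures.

Trapezoidal AUC_0→15.25:
  [0→0.25]: (56.24+53.62)/2 × 0.25 = 13.7325
  [0.25→2.25]: (53.62+36.62)/2 × 2 = 90.24
  [2.25→5.25]: (36.62+20.67)/2 × 3 = 85.935
  [5.25→9.25]: (20.67+9.64)/2 × 4 = 60.62
  [9.25→15.25]: (9.64+3.07)/2 × 6 = 38.13
  Sum = 288.6575 mg/L·hr

AUC = 289 mg/L·hr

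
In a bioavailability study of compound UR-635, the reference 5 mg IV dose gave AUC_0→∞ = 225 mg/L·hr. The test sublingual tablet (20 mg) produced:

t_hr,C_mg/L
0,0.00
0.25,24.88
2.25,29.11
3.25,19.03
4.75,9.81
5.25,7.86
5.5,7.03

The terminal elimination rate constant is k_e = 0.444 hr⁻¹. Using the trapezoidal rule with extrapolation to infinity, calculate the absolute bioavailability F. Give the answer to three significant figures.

Trapezoidal AUC_0→5.5 (sublingual tablet):
  [0→0.25]: (0.00+24.88)/2 × 0.25 = 3.11
  [0.25→2.25]: (24.88+29.11)/2 × 2 = 53.99
  [2.25→3.25]: (29.11+19.03)/2 × 1 = 24.07
  [3.25→4.75]: (19.03+9.81)/2 × 1.5 = 21.63
  [4.75→5.25]: (9.81+7.86)/2 × 0.5 = 4.4175
  [5.25→5.5]: (7.86+7.03)/2 × 0.25 = 1.86125
  Sum = 109.07875 mg/L·hr
Tail: C_last/k_e = 7.03/0.444 = 15.833
AUC_0→∞ (sublingual tablet) = 109.07875 + 15.833 = 124.91175 mg/L·hr
F = (AUC_ev/D_ev)/(AUC_iv/D_iv) = (124.91175/20)/(225/5) = 6.2455875/45 = 0.1388

F = 0.139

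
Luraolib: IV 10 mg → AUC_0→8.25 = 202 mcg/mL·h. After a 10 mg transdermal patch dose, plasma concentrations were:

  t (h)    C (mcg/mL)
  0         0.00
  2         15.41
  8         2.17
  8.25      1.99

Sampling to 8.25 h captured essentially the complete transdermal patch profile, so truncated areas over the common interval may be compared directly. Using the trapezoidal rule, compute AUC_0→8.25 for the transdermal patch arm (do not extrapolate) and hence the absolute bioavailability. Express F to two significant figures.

Trapezoidal AUC_0→8.25 (transdermal patch):
  [0→2]: (0.00+15.41)/2 × 2 = 15.41
  [2→8]: (15.41+2.17)/2 × 6 = 52.74
  [8→8.25]: (2.17+1.99)/2 × 0.25 = 0.52
  Sum = 68.67 mcg/mL·h
F = (AUC_ev/D_ev)/(AUC_iv/D_iv) = (68.67/10)/(202/10) = 6.867/20.2 = 0.3400

F = 0.34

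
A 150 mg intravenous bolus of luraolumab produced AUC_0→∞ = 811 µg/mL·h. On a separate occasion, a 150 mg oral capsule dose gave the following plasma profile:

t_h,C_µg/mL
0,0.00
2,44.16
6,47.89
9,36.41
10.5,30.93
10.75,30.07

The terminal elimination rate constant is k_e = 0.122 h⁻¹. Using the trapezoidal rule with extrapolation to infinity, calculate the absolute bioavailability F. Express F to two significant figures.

F = 0.81

Trapezoidal AUC_0→10.75 (oral capsule):
  [0→2]: (0.00+44.16)/2 × 2 = 44.16
  [2→6]: (44.16+47.89)/2 × 4 = 184.1
  [6→9]: (47.89+36.41)/2 × 3 = 126.45
  [9→10.5]: (36.41+30.93)/2 × 1.5 = 50.505
  [10.5→10.75]: (30.93+30.07)/2 × 0.25 = 7.625
  Sum = 412.84 µg/mL·h
Tail: C_last/k_e = 30.07/0.122 = 246.475
AUC_0→∞ (oral capsule) = 412.84 + 246.475 = 659.315 µg/mL·h
F = (AUC_ev/D_ev)/(AUC_iv/D_iv) = (659.315/150)/(811/150) = 4.39543/5.40667 = 0.8130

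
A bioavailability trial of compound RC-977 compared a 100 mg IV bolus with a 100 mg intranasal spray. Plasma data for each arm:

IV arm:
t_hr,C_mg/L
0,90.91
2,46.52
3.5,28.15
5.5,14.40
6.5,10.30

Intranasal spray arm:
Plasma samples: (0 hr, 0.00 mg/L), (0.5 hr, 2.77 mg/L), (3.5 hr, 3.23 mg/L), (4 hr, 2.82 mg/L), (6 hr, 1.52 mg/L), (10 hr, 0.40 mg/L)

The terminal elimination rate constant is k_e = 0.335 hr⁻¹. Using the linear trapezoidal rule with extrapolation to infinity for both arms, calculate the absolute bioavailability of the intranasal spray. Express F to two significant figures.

Trapezoidal AUC_0→6.5 (IV):
  [0→2]: (90.91+46.52)/2 × 2 = 137.43
  [2→3.5]: (46.52+28.15)/2 × 1.5 = 56.0025
  [3.5→5.5]: (28.15+14.40)/2 × 2 = 42.55
  [5.5→6.5]: (14.40+10.30)/2 × 1 = 12.35
  Sum = 248.3325 mg/L·hr
IV tail: 10.30/0.335 = 30.746; AUC_iv,0→∞ = 248.3325 + 30.746 = 279.0785 mg/L·hr
Trapezoidal AUC_0→10 (intranasal spray):
  [0→0.5]: (0.00+2.77)/2 × 0.5 = 0.6925
  [0.5→3.5]: (2.77+3.23)/2 × 3 = 9.0
  [3.5→4]: (3.23+2.82)/2 × 0.5 = 1.5125
  [4→6]: (2.82+1.52)/2 × 2 = 4.34
  [6→10]: (1.52+0.40)/2 × 4 = 3.84
  Sum = 19.385 mg/L·hr
intranasal spray tail: 0.40/0.335 = 1.194; AUC_ev,0→∞ = 19.385 + 1.194 = 20.579 mg/L·hr
F = (AUC_ev/D_ev)/(AUC_iv/D_iv) = (20.579/100)/(279.0785/100) = 0.20579/2.790785 = 0.0737

F = 0.074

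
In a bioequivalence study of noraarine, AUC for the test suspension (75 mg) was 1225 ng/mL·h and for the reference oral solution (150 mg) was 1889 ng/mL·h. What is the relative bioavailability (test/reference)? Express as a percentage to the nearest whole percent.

F_rel = (AUC_test/D_test) / (AUC_ref/D_ref)
      = (1225/75) / (1889/150)
      = 16.3333 / 12.5933 = 1.2970 = 129.70%

F_rel = 130%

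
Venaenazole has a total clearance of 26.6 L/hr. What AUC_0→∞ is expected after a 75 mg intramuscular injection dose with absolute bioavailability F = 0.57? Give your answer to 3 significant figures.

AUC_0→∞ = F × Dose / CL
        = 0.57 × 75 / 26.6 = 1.60714 mg/L·hr

AUC = 1.61 mg/L·hr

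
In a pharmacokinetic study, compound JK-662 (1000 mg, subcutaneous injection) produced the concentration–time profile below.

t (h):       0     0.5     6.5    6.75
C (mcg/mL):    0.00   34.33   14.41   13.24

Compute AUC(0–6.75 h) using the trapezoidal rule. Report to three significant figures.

Trapezoidal AUC_0→6.75:
  [0→0.5]: (0.00+34.33)/2 × 0.5 = 8.5825
  [0.5→6.5]: (34.33+14.41)/2 × 6 = 146.22
  [6.5→6.75]: (14.41+13.24)/2 × 0.25 = 3.45625
  Sum = 158.25875 mcg/mL·h

AUC = 158 mcg/mL·h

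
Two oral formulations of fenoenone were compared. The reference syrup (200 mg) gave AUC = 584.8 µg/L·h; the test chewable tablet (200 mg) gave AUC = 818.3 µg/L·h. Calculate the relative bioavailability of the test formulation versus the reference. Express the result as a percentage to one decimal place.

F_rel = 139.9%

F_rel = (AUC_test/D_test) / (AUC_ref/D_ref)
      = (818.3/200) / (584.8/200)
      = 4.0915 / 2.924 = 1.3993 = 139.93%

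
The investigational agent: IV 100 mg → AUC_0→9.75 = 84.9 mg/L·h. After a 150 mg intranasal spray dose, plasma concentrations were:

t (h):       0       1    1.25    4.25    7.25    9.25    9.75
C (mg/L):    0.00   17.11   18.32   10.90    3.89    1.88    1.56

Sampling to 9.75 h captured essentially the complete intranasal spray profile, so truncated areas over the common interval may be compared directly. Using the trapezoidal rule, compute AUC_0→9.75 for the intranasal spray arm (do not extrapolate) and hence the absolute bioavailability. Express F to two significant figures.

Trapezoidal AUC_0→9.75 (intranasal spray):
  [0→1]: (0.00+17.11)/2 × 1 = 8.555
  [1→1.25]: (17.11+18.32)/2 × 0.25 = 4.42875
  [1.25→4.25]: (18.32+10.90)/2 × 3 = 43.83
  [4.25→7.25]: (10.90+3.89)/2 × 3 = 22.185
  [7.25→9.25]: (3.89+1.88)/2 × 2 = 5.77
  [9.25→9.75]: (1.88+1.56)/2 × 0.5 = 0.86
  Sum = 85.62875 mg/L·h
F = (AUC_ev/D_ev)/(AUC_iv/D_iv) = (85.62875/150)/(84.9/100) = 0.570858/0.849 = 0.6724

F = 0.67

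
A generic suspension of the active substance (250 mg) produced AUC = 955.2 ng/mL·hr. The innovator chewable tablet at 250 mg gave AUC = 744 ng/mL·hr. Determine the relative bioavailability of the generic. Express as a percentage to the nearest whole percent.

F_rel = 128%

F_rel = (AUC_test/D_test) / (AUC_ref/D_ref)
      = (955.2/250) / (744/250)
      = 3.8208 / 2.976 = 1.2839 = 128.39%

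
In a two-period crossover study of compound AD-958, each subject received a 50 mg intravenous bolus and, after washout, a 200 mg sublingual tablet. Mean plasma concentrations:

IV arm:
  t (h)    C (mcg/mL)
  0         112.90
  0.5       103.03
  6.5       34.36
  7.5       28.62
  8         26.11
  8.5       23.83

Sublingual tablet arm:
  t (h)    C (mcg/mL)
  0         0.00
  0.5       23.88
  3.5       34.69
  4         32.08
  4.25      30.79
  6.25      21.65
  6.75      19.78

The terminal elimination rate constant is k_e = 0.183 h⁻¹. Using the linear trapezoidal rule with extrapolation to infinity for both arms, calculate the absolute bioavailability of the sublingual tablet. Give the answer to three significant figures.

Trapezoidal AUC_0→8.5 (IV):
  [0→0.5]: (112.90+103.03)/2 × 0.5 = 53.9825
  [0.5→6.5]: (103.03+34.36)/2 × 6 = 412.17
  [6.5→7.5]: (34.36+28.62)/2 × 1 = 31.49
  [7.5→8]: (28.62+26.11)/2 × 0.5 = 13.6825
  [8→8.5]: (26.11+23.83)/2 × 0.5 = 12.485
  Sum = 523.81 mcg/mL·h
IV tail: 23.83/0.183 = 130.219; AUC_iv,0→∞ = 523.81 + 130.219 = 654.029 mcg/mL·h
Trapezoidal AUC_0→6.75 (sublingual tablet):
  [0→0.5]: (0.00+23.88)/2 × 0.5 = 5.97
  [0.5→3.5]: (23.88+34.69)/2 × 3 = 87.855
  [3.5→4]: (34.69+32.08)/2 × 0.5 = 16.6925
  [4→4.25]: (32.08+30.79)/2 × 0.25 = 7.85875
  [4.25→6.25]: (30.79+21.65)/2 × 2 = 52.44
  [6.25→6.75]: (21.65+19.78)/2 × 0.5 = 10.3575
  Sum = 181.17375 mcg/mL·h
sublingual tablet tail: 19.78/0.183 = 108.087; AUC_ev,0→∞ = 181.17375 + 108.087 = 289.26075 mcg/mL·h
F = (AUC_ev/D_ev)/(AUC_iv/D_iv) = (289.26075/200)/(654.029/50) = 1.4463/13.08058 = 0.1106

F = 0.111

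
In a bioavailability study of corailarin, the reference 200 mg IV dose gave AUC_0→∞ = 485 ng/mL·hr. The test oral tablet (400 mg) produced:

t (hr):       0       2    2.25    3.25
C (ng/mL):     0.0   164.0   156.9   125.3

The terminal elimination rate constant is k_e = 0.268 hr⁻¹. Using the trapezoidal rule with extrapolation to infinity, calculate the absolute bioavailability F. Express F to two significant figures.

F = 0.84

Trapezoidal AUC_0→3.25 (oral tablet):
  [0→2]: (0.0+164.0)/2 × 2 = 164.0
  [2→2.25]: (164.0+156.9)/2 × 0.25 = 40.1125
  [2.25→3.25]: (156.9+125.3)/2 × 1 = 141.1
  Sum = 345.2125 ng/mL·hr
Tail: C_last/k_e = 125.3/0.268 = 467.537
AUC_0→∞ (oral tablet) = 345.2125 + 467.537 = 812.7495 ng/mL·hr
F = (AUC_ev/D_ev)/(AUC_iv/D_iv) = (812.7495/400)/(485/200) = 2.03187/2.425 = 0.8379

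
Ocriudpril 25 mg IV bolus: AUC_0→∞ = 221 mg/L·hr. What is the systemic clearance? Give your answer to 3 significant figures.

CL = Dose_iv / AUC_0→∞
   = 25 / 221 = 0.113122 L/hr

CL = 0.113 L/hr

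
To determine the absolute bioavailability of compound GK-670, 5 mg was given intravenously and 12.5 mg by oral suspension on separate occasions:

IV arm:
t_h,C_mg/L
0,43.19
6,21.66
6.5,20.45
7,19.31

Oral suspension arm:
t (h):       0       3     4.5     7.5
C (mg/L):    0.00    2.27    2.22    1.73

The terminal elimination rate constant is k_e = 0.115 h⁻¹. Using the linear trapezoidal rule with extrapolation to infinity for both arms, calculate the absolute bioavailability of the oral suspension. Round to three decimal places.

F = 0.029

Trapezoidal AUC_0→7 (IV):
  [0→6]: (43.19+21.66)/2 × 6 = 194.55
  [6→6.5]: (21.66+20.45)/2 × 0.5 = 10.5275
  [6.5→7]: (20.45+19.31)/2 × 0.5 = 9.94
  Sum = 215.0175 mg/L·h
IV tail: 19.31/0.115 = 167.913; AUC_iv,0→∞ = 215.0175 + 167.913 = 382.9305 mg/L·h
Trapezoidal AUC_0→7.5 (oral suspension):
  [0→3]: (0.00+2.27)/2 × 3 = 3.405
  [3→4.5]: (2.27+2.22)/2 × 1.5 = 3.3675
  [4.5→7.5]: (2.22+1.73)/2 × 3 = 5.925
  Sum = 12.6975 mg/L·h
oral suspension tail: 1.73/0.115 = 15.043; AUC_ev,0→∞ = 12.6975 + 15.043 = 27.7405 mg/L·h
F = (AUC_ev/D_ev)/(AUC_iv/D_iv) = (27.7405/12.5)/(382.9305/5) = 2.21924/76.5861 = 0.0290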